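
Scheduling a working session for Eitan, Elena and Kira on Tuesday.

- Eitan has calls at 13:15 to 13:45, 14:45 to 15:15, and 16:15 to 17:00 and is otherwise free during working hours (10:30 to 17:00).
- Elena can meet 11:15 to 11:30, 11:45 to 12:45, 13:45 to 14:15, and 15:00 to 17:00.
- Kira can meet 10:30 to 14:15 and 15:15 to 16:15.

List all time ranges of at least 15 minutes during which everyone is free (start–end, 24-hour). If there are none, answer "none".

11:15–11:30, 11:45–12:45, 13:45–14:15, 15:15–16:15

Eitan free within 10:30–17:00: 10:30–13:15, 13:45–14:45, 15:15–16:15.
Eitan ∩ Elena: 11:15–11:30, 11:45–12:45, 13:45–14:15, 15:15–16:15.
Eitan ∩ Elena ∩ Kira: 11:15–11:30, 11:45–12:45, 13:45–14:15, 15:15–16:15.
Windows ≥ 15 min: 11:15–11:30, 11:45–12:45, 13:45–14:15, 15:15–16:15.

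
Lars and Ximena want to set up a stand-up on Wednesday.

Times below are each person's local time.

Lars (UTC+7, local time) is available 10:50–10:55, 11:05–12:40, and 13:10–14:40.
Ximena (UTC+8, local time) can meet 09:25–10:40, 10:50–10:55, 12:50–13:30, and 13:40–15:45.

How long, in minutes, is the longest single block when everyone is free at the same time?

Lars → UTC: 03:50–03:55, 04:05–05:40, 06:10–07:40.
Ximena → UTC: 01:25–02:40, 02:50–02:55, 04:50–05:30, 05:40–07:45.
Lars ∩ Ximena: 04:50–05:30, 06:10–07:40.
Common window lengths: 40, 90 min; longest is 90.

90 minutes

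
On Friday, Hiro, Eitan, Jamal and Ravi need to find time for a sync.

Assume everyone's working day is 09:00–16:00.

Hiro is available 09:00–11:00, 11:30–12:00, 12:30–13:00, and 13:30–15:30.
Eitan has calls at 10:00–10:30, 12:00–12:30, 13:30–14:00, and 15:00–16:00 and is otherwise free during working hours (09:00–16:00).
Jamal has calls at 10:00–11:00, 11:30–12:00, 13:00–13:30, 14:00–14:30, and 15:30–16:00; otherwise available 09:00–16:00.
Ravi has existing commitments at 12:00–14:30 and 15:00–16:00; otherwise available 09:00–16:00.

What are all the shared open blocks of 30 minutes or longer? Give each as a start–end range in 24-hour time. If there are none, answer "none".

09:00–10:00, 14:30–15:00

Eitan free within 09:00–16:00: 09:00–10:00, 10:30–12:00, 12:30–13:30, 14:00–15:00.
Jamal free within 09:00–16:00: 09:00–10:00, 11:00–11:30, 12:00–13:00, 13:30–14:00, 14:30–15:30.
Ravi free within 09:00–16:00: 09:00–12:00, 14:30–15:00.
Hiro ∩ Eitan: 09:00–10:00, 10:30–11:00, 11:30–12:00, 12:30–13:00, 14:00–15:00.
Hiro ∩ Eitan ∩ Jamal: 09:00–10:00, 12:30–13:00, 14:30–15:00.
Hiro ∩ Eitan ∩ Jamal ∩ Ravi: 09:00–10:00, 14:30–15:00.
Windows ≥ 30 min: 09:00–10:00, 14:30–15:00.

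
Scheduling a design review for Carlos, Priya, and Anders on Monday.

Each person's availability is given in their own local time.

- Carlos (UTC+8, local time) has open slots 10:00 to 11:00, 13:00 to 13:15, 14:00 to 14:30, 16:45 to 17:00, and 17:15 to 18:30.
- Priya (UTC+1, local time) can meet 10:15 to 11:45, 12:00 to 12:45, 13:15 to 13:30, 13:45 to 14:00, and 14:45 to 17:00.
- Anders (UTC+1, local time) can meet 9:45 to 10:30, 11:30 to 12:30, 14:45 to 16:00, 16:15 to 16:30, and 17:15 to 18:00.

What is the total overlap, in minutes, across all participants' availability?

Carlos → UTC: 02:00–03:00, 05:00–05:15, 06:00–06:30, 08:45–09:00, 09:15–10:30.
Priya → UTC: 09:15–10:45, 11:00–11:45, 12:15–12:30, 12:45–13:00, 13:45–16:00.
Anders → UTC: 08:45–09:30, 10:30–11:30, 13:45–15:00, 15:15–15:30, 16:15–17:00.
Carlos ∩ Priya: 09:15–10:30.
Carlos ∩ Priya ∩ Anders: 09:15–09:30.
Total common minutes: 15.

15 minutes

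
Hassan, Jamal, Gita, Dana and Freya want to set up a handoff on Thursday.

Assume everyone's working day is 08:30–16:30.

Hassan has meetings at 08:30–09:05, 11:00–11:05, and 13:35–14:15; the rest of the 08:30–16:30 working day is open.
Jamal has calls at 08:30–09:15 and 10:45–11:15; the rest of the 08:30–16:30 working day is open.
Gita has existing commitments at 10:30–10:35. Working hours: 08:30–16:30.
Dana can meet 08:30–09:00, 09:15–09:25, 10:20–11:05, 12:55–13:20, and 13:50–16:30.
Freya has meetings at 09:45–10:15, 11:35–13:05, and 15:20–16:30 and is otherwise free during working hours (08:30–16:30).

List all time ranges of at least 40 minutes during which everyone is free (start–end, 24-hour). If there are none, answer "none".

14:15–15:20

Hassan free within 08:30–16:30: 09:05–11:00, 11:05–13:35, 14:15–16:30.
Jamal free within 08:30–16:30: 09:15–10:45, 11:15–16:30.
Gita free within 08:30–16:30: 08:30–10:30, 10:35–16:30.
Freya free within 08:30–16:30: 08:30–09:45, 10:15–11:35, 13:05–15:20.
Hassan ∩ Jamal: 09:15–10:45, 11:15–13:35, 14:15–16:30.
Hassan ∩ Jamal ∩ Gita: 09:15–10:30, 10:35–10:45, 11:15–13:35, 14:15–16:30.
Hassan ∩ Jamal ∩ Gita ∩ Dana: 09:15–09:25, 10:20–10:30, 10:35–10:45, 12:55–13:20, 14:15–16:30.
Hassan ∩ Jamal ∩ Gita ∩ Dana ∩ Freya: 09:15–09:25, 10:20–10:30, 10:35–10:45, 13:05–13:20, 14:15–15:20.
Windows ≥ 40 min: 14:15–15:20.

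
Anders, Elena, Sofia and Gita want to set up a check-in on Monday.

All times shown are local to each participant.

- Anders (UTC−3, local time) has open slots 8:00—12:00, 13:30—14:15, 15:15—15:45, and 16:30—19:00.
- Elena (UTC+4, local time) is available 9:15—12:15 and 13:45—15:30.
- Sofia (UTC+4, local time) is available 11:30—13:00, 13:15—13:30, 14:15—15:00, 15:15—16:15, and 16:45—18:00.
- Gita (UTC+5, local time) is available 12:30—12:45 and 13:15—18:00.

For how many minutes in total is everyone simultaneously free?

Anders → UTC: 11:00–15:00, 16:30–17:15, 18:15–18:45, 19:30–22:00.
Elena → UTC: 05:15–08:15, 09:45–11:30.
Sofia → UTC: 07:30–09:00, 09:15–09:30, 10:15–11:00, 11:15–12:15, 12:45–14:00.
Gita → UTC: 07:30–07:45, 08:15–13:00.
Anders ∩ Elena: 11:00–11:30.
Anders ∩ Elena ∩ Sofia: 11:15–11:30.
Anders ∩ Elena ∩ Sofia ∩ Gita: 11:15–11:30.
Total common minutes: 15.

15 minutes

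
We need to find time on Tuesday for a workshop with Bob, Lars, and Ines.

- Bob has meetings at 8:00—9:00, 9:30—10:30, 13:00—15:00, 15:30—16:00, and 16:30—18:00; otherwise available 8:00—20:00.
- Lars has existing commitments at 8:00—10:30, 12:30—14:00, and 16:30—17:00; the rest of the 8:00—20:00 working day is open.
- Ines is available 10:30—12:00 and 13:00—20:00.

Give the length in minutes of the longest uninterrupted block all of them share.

Bob free within 08:00–20:00: 09:00–09:30, 10:30–13:00, 15:00–15:30, 16:00–16:30, 18:00–20:00.
Lars free within 08:00–20:00: 10:30–12:30, 14:00–16:30, 17:00–20:00.
Bob ∩ Lars: 10:30–12:30, 15:00–15:30, 16:00–16:30, 18:00–20:00.
Bob ∩ Lars ∩ Ines: 10:30–12:00, 15:00–15:30, 16:00–16:30, 18:00–20:00.
Common window lengths: 90, 30, 30, 120 min; longest is 120.

120 minutes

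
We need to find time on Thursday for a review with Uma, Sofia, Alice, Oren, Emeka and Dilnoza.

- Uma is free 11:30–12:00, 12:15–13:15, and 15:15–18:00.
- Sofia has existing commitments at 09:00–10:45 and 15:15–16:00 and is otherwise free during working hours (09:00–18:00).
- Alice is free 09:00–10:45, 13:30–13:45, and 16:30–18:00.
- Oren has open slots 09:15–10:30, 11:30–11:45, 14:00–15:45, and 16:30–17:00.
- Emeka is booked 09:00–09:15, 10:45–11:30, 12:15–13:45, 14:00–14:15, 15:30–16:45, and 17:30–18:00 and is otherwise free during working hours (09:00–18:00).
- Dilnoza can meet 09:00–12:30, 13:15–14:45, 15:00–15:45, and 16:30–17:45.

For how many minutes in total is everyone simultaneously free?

15 minutes

Sofia free within 09:00–18:00: 10:45–15:15, 16:00–18:00.
Emeka free within 09:00–18:00: 09:15–10:45, 11:30–12:15, 13:45–14:00, 14:15–15:30, 16:45–17:30.
Uma ∩ Sofia: 11:30–12:00, 12:15–13:15, 16:00–18:00.
Uma ∩ Sofia ∩ Alice: 16:30–18:00.
Uma ∩ Sofia ∩ Alice ∩ Oren: 16:30–17:00.
Uma ∩ Sofia ∩ Alice ∩ Oren ∩ Emeka: 16:45–17:00.
Uma ∩ Sofia ∩ Alice ∩ Oren ∩ Emeka ∩ Dilnoza: 16:45–17:00.
Total common minutes: 15.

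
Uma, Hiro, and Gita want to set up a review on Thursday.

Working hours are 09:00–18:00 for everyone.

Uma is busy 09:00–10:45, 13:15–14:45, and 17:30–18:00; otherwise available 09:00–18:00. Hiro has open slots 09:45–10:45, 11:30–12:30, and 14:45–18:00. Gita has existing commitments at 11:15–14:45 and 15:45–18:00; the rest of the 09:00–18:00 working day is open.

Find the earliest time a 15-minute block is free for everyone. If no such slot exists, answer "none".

14:45

Uma free within 09:00–18:00: 10:45–13:15, 14:45–17:30.
Gita free within 09:00–18:00: 09:00–11:15, 14:45–15:45.
Uma ∩ Hiro: 11:30–12:30, 14:45–17:30.
Uma ∩ Hiro ∩ Gita: 14:45–15:45.
Windows ≥ 15 min: 14:45–15:45.
Earliest such window starts at 14:45.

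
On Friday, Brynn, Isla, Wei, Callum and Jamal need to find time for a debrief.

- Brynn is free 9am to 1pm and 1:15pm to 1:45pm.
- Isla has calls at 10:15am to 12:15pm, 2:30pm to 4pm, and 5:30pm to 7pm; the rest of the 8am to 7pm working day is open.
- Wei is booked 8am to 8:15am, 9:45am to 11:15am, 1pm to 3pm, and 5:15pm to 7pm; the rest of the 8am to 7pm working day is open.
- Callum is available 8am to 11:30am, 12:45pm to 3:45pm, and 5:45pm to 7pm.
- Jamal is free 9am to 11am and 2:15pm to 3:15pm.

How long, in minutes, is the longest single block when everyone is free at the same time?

Isla free within 08:00–19:00: 08:00–10:15, 12:15–14:30, 16:00–17:30.
Wei free within 08:00–19:00: 08:15–09:45, 11:15–13:00, 15:00–17:15.
Brynn ∩ Isla: 09:00–10:15, 12:15–13:00, 13:15–13:45.
Brynn ∩ Isla ∩ Wei: 09:00–09:45, 12:15–13:00.
Brynn ∩ Isla ∩ Wei ∩ Callum: 09:00–09:45, 12:45–13:00.
Brynn ∩ Isla ∩ Wei ∩ Callum ∩ Jamal: 09:00–09:45.
Single common window of 45 minutes.

45 minutes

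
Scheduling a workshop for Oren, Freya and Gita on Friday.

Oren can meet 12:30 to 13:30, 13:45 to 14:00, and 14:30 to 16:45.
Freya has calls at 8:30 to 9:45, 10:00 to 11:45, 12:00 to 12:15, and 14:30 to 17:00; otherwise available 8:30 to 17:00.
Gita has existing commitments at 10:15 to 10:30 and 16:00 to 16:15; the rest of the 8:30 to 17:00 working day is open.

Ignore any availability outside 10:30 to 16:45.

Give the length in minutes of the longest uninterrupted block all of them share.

60 minutes

Freya free within 08:30–17:00: 09:45–10:00, 11:45–12:00, 12:15–14:30.
Gita free within 08:30–17:00: 08:30–10:15, 10:30–16:00, 16:15–17:00.
Oren ∩ Freya: 12:30–13:30, 13:45–14:00.
Oren ∩ Freya ∩ Gita: 12:30–13:30, 13:45–14:00.
Restricted to 10:30–16:45: 12:30–13:30, 13:45–14:00.
Common window lengths: 60, 15 min; longest is 60.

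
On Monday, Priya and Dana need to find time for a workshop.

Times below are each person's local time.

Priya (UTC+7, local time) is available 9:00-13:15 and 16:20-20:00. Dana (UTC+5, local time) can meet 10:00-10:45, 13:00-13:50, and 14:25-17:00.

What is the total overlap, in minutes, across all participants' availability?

200 minutes

Priya → UTC: 02:00–06:15, 09:20–13:00.
Dana → UTC: 05:00–05:45, 08:00–08:50, 09:25–12:00.
Priya ∩ Dana: 05:00–05:45, 09:25–12:00.
Total common minutes: 45 + 155 = 200.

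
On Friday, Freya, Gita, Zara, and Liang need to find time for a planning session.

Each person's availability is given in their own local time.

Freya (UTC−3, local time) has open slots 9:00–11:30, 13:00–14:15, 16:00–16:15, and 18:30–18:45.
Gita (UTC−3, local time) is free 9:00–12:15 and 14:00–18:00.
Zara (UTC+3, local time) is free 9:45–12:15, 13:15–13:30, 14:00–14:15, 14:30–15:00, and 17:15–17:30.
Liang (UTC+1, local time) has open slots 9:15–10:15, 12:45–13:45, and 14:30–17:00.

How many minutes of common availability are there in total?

15 minutes

Freya → UTC: 12:00–14:30, 16:00–17:15, 19:00–19:15, 21:30–21:45.
Gita → UTC: 12:00–15:15, 17:00–21:00.
Zara → UTC: 06:45–09:15, 10:15–10:30, 11:00–11:15, 11:30–12:00, 14:15–14:30.
Liang → UTC: 08:15–09:15, 11:45–12:45, 13:30–16:00.
Freya ∩ Gita: 12:00–14:30, 17:00–17:15, 19:00–19:15.
Freya ∩ Gita ∩ Zara: 14:15–14:30.
Freya ∩ Gita ∩ Zara ∩ Liang: 14:15–14:30.
Total common minutes: 15.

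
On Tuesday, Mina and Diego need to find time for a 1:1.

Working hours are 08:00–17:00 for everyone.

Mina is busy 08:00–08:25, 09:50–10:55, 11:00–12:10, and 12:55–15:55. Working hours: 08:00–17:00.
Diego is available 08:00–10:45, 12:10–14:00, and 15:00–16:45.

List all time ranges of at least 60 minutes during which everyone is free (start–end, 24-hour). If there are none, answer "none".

Mina free within 08:00–17:00: 08:25–09:50, 10:55–11:00, 12:10–12:55, 15:55–17:00.
Mina ∩ Diego: 08:25–09:50, 12:10–12:55, 15:55–16:45.
Windows ≥ 60 min: 08:25–09:50.

08:25–09:50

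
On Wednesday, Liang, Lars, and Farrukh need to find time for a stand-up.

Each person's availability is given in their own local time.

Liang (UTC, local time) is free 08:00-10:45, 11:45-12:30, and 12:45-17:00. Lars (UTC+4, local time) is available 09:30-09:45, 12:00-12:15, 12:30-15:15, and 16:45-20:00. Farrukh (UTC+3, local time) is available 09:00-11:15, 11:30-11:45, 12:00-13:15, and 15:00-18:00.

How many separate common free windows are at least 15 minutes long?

Liang → UTC: 08:00–10:45, 11:45–12:30, 12:45–17:00.
Lars → UTC: 05:30–05:45, 08:00–08:15, 08:30–11:15, 12:45–16:00.
Farrukh → UTC: 06:00–08:15, 08:30–08:45, 09:00–10:15, 12:00–15:00.
Liang ∩ Lars: 08:00–08:15, 08:30–10:45, 12:45–16:00.
Liang ∩ Lars ∩ Farrukh: 08:00–08:15, 08:30–08:45, 09:00–10:15, 12:45–15:00.
Windows ≥ 15 min: 08:00–08:15, 08:30–08:45, 09:00–10:15, 12:45–15:00.
That's 4 windows.

4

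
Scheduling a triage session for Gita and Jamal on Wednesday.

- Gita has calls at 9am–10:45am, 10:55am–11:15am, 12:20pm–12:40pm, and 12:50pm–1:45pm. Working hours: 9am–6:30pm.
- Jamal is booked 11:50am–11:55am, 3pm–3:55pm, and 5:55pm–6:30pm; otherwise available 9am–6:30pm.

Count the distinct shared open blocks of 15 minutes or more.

4

Gita free within 09:00–18:30: 10:45–10:55, 11:15–12:20, 12:40–12:50, 13:45–18:30.
Jamal free within 09:00–18:30: 09:00–11:50, 11:55–15:00, 15:55–17:55.
Gita ∩ Jamal: 10:45–10:55, 11:15–11:50, 11:55–12:20, 12:40–12:50, 13:45–15:00, 15:55–17:55.
Windows ≥ 15 min: 11:15–11:50, 11:55–12:20, 13:45–15:00, 15:55–17:55.
That's 4 windows.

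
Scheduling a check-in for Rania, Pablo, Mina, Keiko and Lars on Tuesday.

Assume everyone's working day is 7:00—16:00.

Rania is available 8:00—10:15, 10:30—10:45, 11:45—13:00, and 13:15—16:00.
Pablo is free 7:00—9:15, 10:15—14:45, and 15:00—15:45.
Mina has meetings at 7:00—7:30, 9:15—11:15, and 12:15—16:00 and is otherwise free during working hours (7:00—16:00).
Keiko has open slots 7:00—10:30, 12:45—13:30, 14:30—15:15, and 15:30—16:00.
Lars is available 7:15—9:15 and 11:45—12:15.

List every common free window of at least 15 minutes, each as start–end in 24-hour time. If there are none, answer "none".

Mina free within 07:00–16:00: 07:30–09:15, 11:15–12:15.
Rania ∩ Pablo: 08:00–09:15, 10:30–10:45, 11:45–13:00, 13:15–14:45, 15:00–15:45.
Rania ∩ Pablo ∩ Mina: 08:00–09:15, 11:45–12:15.
Rania ∩ Pablo ∩ Mina ∩ Keiko: 08:00–09:15.
Rania ∩ Pablo ∩ Mina ∩ Keiko ∩ Lars: 08:00–09:15.
Windows ≥ 15 min: 08:00–09:15.

08:00–09:15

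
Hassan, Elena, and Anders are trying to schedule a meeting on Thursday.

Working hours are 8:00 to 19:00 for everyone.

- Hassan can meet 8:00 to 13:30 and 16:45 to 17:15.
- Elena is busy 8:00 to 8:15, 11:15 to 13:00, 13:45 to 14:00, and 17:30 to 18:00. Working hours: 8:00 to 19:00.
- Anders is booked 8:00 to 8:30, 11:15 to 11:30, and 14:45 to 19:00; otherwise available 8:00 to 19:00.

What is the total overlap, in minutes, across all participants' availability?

Elena free within 08:00–19:00: 08:15–11:15, 13:00–13:45, 14:00–17:30, 18:00–19:00.
Anders free within 08:00–19:00: 08:30–11:15, 11:30–14:45.
Hassan ∩ Elena: 08:15–11:15, 13:00–13:30, 16:45–17:15.
Hassan ∩ Elena ∩ Anders: 08:30–11:15, 13:00–13:30.
Total common minutes: 165 + 30 = 195.

195 minutes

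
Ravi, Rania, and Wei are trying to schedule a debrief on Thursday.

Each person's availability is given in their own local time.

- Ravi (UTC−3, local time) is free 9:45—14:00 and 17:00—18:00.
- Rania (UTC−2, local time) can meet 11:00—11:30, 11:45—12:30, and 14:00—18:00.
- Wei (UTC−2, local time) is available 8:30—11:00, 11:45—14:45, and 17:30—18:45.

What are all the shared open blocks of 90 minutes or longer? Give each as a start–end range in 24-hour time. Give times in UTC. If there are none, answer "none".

Ravi → UTC: 12:45–17:00, 20:00–21:00.
Rania → UTC: 13:00–13:30, 13:45–14:30, 16:00–20:00.
Wei → UTC: 10:30–13:00, 13:45–16:45, 19:30–20:45.
Ravi ∩ Rania: 13:00–13:30, 13:45–14:30, 16:00–17:00.
Ravi ∩ Rania ∩ Wei: 13:45–14:30, 16:00–16:45.
Windows ≥ 90 min: (none).

none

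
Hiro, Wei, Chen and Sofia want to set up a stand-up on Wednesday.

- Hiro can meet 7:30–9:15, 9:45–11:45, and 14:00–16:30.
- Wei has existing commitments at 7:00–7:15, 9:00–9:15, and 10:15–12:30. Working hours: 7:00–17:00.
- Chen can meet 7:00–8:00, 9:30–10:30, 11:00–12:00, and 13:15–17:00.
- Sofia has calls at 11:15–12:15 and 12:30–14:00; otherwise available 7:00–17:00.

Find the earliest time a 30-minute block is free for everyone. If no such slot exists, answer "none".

Wei free within 07:00–17:00: 07:15–09:00, 09:15–10:15, 12:30–17:00.
Sofia free within 07:00–17:00: 07:00–11:15, 12:15–12:30, 14:00–17:00.
Hiro ∩ Wei: 07:30–09:00, 09:45–10:15, 14:00–16:30.
Hiro ∩ Wei ∩ Chen: 07:30–08:00, 09:45–10:15, 14:00–16:30.
Hiro ∩ Wei ∩ Chen ∩ Sofia: 07:30–08:00, 09:45–10:15, 14:00–16:30.
Windows ≥ 30 min: 07:30–08:00, 09:45–10:15, 14:00–16:30.
Earliest such window starts at 07:30.

07:30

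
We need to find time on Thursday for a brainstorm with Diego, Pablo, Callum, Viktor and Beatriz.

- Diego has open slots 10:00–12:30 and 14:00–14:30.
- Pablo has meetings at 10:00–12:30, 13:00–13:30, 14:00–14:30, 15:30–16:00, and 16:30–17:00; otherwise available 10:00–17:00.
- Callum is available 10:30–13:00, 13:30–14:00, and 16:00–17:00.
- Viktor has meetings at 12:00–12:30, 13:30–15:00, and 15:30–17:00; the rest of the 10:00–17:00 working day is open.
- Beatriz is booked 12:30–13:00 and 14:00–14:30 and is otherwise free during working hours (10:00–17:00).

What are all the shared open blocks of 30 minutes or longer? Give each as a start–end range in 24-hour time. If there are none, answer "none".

Pablo free within 10:00–17:00: 12:30–13:00, 13:30–14:00, 14:30–15:30, 16:00–16:30.
Viktor free within 10:00–17:00: 10:00–12:00, 12:30–13:30, 15:00–15:30.
Beatriz free within 10:00–17:00: 10:00–12:30, 13:00–14:00, 14:30–17:00.
Diego ∩ Pablo: (none).
Diego ∩ Pablo ∩ Callum: (none).
Diego ∩ Pablo ∩ Callum ∩ Viktor: (none).
Diego ∩ Pablo ∩ Callum ∩ Viktor ∩ Beatriz: (none).
Windows ≥ 30 min: (none).

none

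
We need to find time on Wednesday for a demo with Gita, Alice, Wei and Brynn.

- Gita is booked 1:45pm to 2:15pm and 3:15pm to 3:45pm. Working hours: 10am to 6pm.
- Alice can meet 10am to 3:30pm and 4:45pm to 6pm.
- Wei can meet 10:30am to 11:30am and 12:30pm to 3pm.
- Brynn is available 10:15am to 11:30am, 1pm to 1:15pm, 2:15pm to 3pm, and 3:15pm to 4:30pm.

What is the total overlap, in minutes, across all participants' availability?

120 minutes

Gita free within 10:00–18:00: 10:00–13:45, 14:15–15:15, 15:45–18:00.
Gita ∩ Alice: 10:00–13:45, 14:15–15:15, 16:45–18:00.
Gita ∩ Alice ∩ Wei: 10:30–11:30, 12:30–13:45, 14:15–15:00.
Gita ∩ Alice ∩ Wei ∩ Brynn: 10:30–11:30, 13:00–13:15, 14:15–15:00.
Total common minutes: 60 + 15 + 45 = 120.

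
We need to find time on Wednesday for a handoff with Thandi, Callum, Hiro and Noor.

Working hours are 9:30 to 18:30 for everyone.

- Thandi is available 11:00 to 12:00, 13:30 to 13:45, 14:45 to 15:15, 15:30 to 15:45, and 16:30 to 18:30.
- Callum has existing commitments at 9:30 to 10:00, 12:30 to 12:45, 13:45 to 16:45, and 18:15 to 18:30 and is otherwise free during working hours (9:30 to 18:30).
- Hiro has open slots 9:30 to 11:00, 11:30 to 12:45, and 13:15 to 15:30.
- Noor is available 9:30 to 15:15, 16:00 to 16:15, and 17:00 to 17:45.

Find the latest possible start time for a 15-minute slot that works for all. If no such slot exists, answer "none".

13:30

Callum free within 09:30–18:30: 10:00–12:30, 12:45–13:45, 16:45–18:15.
Thandi ∩ Callum: 11:00–12:00, 13:30–13:45, 16:45–18:15.
Thandi ∩ Callum ∩ Hiro: 11:30–12:00, 13:30–13:45.
Thandi ∩ Callum ∩ Hiro ∩ Noor: 11:30–12:00, 13:30–13:45.
Windows ≥ 15 min: 11:30–12:00, 13:30–13:45.
Latest start in the last window 13:30–13:45 is 13:45 − 15 min = 13:30.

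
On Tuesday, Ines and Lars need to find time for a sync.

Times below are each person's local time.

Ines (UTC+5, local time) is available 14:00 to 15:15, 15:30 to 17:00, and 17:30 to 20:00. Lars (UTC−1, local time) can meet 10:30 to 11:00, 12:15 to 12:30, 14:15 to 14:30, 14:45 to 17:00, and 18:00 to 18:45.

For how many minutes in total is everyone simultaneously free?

Ines → UTC: 09:00–10:15, 10:30–12:00, 12:30–15:00.
Lars → UTC: 11:30–12:00, 13:15–13:30, 15:15–15:30, 15:45–18:00, 19:00–19:45.
Ines ∩ Lars: 11:30–12:00, 13:15–13:30.
Total common minutes: 30 + 15 = 45.

45 minutes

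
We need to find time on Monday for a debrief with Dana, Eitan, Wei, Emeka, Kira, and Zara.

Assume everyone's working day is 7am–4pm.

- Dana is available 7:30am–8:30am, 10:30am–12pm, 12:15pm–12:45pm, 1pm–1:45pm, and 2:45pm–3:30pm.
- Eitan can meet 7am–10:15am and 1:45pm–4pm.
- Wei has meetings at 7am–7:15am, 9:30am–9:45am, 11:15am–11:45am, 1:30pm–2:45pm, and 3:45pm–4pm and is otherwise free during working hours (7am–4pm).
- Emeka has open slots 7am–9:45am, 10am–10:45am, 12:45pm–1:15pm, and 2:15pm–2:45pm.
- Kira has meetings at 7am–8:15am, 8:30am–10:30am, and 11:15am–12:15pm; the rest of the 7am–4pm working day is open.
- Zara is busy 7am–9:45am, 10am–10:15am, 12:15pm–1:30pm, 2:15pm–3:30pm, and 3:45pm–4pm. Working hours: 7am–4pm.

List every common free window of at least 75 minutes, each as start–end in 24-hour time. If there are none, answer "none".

Wei free within 07:00–16:00: 07:15–09:30, 09:45–11:15, 11:45–13:30, 14:45–15:45.
Kira free within 07:00–16:00: 08:15–08:30, 10:30–11:15, 12:15–16:00.
Zara free within 07:00–16:00: 09:45–10:00, 10:15–12:15, 13:30–14:15, 15:30–15:45.
Dana ∩ Eitan: 07:30–08:30, 14:45–15:30.
Dana ∩ Eitan ∩ Wei: 07:30–08:30, 14:45–15:30.
Dana ∩ Eitan ∩ Wei ∩ Emeka: 07:30–08:30.
Dana ∩ Eitan ∩ Wei ∩ Emeka ∩ Kira: 08:15–08:30.
Dana ∩ Eitan ∩ Wei ∩ Emeka ∩ Kira ∩ Zara: (none).
Windows ≥ 75 min: (none).

none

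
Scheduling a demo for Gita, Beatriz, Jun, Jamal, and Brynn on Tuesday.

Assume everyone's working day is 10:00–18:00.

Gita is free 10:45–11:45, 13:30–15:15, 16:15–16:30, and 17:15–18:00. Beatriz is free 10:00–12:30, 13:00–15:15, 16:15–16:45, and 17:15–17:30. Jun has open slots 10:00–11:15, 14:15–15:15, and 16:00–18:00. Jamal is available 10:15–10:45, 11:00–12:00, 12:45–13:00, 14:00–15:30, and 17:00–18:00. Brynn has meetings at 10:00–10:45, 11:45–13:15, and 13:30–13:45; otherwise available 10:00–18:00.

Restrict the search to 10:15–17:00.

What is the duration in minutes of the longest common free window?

Brynn free within 10:00–18:00: 10:45–11:45, 13:15–13:30, 13:45–18:00.
Gita ∩ Beatriz: 10:45–11:45, 13:30–15:15, 16:15–16:30, 17:15–17:30.
Gita ∩ Beatriz ∩ Jun: 10:45–11:15, 14:15–15:15, 16:15–16:30, 17:15–17:30.
Gita ∩ Beatriz ∩ Jun ∩ Jamal: 11:00–11:15, 14:15–15:15, 17:15–17:30.
Gita ∩ Beatriz ∩ Jun ∩ Jamal ∩ Brynn: 11:00–11:15, 14:15–15:15, 17:15–17:30.
Restricted to 10:15–17:00: 11:00–11:15, 14:15–15:15.
Common window lengths: 15, 60 min; longest is 60.

60 minutes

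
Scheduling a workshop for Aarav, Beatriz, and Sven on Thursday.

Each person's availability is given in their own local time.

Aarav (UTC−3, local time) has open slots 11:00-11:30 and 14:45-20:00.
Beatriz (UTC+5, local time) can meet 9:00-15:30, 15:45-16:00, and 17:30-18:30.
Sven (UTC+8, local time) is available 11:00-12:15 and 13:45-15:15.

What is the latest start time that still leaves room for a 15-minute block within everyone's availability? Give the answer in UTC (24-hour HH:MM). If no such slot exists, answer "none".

Aarav → UTC: 14:00–14:30, 17:45–23:00.
Beatriz → UTC: 04:00–10:30, 10:45–11:00, 12:30–13:30.
Sven → UTC: 03:00–04:15, 05:45–07:15.
Aarav ∩ Beatriz: (none).
Aarav ∩ Beatriz ∩ Sven: (none).
Windows ≥ 15 min: (none).

none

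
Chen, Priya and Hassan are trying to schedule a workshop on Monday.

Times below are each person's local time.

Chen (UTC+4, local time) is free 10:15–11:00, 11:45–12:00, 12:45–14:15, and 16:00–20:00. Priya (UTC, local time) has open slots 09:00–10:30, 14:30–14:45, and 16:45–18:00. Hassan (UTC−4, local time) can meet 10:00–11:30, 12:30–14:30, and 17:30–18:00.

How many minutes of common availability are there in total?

15 minutes

Chen → UTC: 06:15–07:00, 07:45–08:00, 08:45–10:15, 12:00–16:00.
Priya → UTC: 09:00–10:30, 14:30–14:45, 16:45–18:00.
Hassan → UTC: 14:00–15:30, 16:30–18:30, 21:30–22:00.
Chen ∩ Priya: 09:00–10:15, 14:30–14:45.
Chen ∩ Priya ∩ Hassan: 14:30–14:45.
Total common minutes: 15.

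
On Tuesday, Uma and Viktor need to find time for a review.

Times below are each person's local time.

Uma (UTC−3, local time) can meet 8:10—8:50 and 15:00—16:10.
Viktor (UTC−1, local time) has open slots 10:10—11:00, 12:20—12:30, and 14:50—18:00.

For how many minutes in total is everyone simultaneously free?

100 minutes

Uma → UTC: 11:10–11:50, 18:00–19:10.
Viktor → UTC: 11:10–12:00, 13:20–13:30, 15:50–19:00.
Uma ∩ Viktor: 11:10–11:50, 18:00–19:00.
Total common minutes: 40 + 60 = 100.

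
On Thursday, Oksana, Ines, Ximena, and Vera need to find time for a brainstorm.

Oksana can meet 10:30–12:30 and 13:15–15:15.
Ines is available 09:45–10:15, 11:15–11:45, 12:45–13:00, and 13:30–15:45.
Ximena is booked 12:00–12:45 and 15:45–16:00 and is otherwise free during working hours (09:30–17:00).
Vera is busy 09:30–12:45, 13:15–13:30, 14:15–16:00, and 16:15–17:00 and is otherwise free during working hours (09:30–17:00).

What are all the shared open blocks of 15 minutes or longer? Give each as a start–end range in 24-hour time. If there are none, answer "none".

Ximena free within 09:30–17:00: 09:30–12:00, 12:45–15:45, 16:00–17:00.
Vera free within 09:30–17:00: 12:45–13:15, 13:30–14:15, 16:00–16:15.
Oksana ∩ Ines: 11:15–11:45, 13:30–15:15.
Oksana ∩ Ines ∩ Ximena: 11:15–11:45, 13:30–15:15.
Oksana ∩ Ines ∩ Ximena ∩ Vera: 13:30–14:15.
Windows ≥ 15 min: 13:30–14:15.

13:30–14:15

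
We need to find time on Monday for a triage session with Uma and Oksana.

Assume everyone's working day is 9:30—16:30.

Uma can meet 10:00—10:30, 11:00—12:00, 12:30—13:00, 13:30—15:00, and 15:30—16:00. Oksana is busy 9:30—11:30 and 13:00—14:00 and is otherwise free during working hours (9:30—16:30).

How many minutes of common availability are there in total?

Oksana free within 09:30–16:30: 11:30–13:00, 14:00–16:30.
Uma ∩ Oksana: 11:30–12:00, 12:30–13:00, 14:00–15:00, 15:30–16:00.
Total common minutes: 30 + 30 + 60 + 30 = 150.

150 minutes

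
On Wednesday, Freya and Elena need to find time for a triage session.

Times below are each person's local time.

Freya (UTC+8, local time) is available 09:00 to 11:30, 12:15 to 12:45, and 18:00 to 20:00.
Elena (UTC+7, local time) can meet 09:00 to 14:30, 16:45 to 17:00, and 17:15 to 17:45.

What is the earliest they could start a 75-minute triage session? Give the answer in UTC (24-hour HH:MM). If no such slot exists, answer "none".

Freya → UTC: 01:00–03:30, 04:15–04:45, 10:00–12:00.
Elena → UTC: 02:00–07:30, 09:45–10:00, 10:15–10:45.
Freya ∩ Elena: 02:00–03:30, 04:15–04:45, 10:15–10:45.
Windows ≥ 75 min: 02:00–03:30.
Earliest such window starts at 02:00.

02:00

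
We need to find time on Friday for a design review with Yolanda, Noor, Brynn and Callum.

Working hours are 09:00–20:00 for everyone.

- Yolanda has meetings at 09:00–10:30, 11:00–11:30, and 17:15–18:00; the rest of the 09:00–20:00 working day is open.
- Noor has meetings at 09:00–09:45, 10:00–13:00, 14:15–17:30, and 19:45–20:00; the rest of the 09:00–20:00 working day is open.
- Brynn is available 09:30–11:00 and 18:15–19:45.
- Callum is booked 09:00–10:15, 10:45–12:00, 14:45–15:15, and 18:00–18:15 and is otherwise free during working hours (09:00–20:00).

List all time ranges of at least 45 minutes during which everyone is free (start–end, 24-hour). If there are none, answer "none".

18:15–19:45

Yolanda free within 09:00–20:00: 10:30–11:00, 11:30–17:15, 18:00–20:00.
Noor free within 09:00–20:00: 09:45–10:00, 13:00–14:15, 17:30–19:45.
Callum free within 09:00–20:00: 10:15–10:45, 12:00–14:45, 15:15–18:00, 18:15–20:00.
Yolanda ∩ Noor: 13:00–14:15, 18:00–19:45.
Yolanda ∩ Noor ∩ Brynn: 18:15–19:45.
Yolanda ∩ Noor ∩ Brynn ∩ Callum: 18:15–19:45.
Windows ≥ 45 min: 18:15–19:45.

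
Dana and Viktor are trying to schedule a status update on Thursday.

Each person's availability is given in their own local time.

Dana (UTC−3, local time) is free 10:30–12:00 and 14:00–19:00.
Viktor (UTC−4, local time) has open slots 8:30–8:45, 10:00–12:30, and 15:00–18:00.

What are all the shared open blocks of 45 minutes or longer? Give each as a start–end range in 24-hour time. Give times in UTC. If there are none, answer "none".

14:00–15:00, 19:00–22:00

Dana → UTC: 13:30–15:00, 17:00–22:00.
Viktor → UTC: 12:30–12:45, 14:00–16:30, 19:00–22:00.
Dana ∩ Viktor: 14:00–15:00, 19:00–22:00.
Windows ≥ 45 min: 14:00–15:00, 19:00–22:00.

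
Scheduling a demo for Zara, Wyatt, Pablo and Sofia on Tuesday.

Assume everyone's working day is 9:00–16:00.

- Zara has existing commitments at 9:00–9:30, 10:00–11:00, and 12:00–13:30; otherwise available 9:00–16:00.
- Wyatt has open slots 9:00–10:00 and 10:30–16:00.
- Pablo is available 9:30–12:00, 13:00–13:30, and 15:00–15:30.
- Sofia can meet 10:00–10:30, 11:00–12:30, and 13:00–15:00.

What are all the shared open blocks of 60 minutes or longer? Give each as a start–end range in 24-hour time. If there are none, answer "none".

Zara free within 09:00–16:00: 09:30–10:00, 11:00–12:00, 13:30–16:00.
Zara ∩ Wyatt: 09:30–10:00, 11:00–12:00, 13:30–16:00.
Zara ∩ Wyatt ∩ Pablo: 09:30–10:00, 11:00–12:00, 15:00–15:30.
Zara ∩ Wyatt ∩ Pablo ∩ Sofia: 11:00–12:00.
Windows ≥ 60 min: 11:00–12:00.

11:00–12:00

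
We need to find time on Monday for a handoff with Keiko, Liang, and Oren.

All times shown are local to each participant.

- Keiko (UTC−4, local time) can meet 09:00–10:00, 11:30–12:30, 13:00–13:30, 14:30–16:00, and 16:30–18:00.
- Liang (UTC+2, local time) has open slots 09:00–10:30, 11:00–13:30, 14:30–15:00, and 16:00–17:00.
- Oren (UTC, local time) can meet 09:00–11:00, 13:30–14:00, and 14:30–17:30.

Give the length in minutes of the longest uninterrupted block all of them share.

0 minutes

Keiko → UTC: 13:00–14:00, 15:30–16:30, 17:00–17:30, 18:30–20:00, 20:30–22:00.
Liang → UTC: 07:00–08:30, 09:00–11:30, 12:30–13:00, 14:00–15:00.
Oren → UTC: 09:00–11:00, 13:30–14:00, 14:30–17:30.
Keiko ∩ Liang: (none).
Keiko ∩ Liang ∩ Oren: (none).
No common window.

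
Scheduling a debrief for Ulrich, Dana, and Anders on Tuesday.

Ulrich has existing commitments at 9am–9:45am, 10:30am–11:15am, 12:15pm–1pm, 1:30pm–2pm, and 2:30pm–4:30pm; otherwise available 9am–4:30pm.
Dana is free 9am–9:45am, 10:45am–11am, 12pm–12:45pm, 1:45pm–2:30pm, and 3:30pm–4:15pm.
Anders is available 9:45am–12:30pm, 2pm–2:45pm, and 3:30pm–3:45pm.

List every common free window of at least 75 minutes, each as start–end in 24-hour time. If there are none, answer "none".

none

Ulrich free within 09:00–16:30: 09:45–10:30, 11:15–12:15, 13:00–13:30, 14:00–14:30.
Ulrich ∩ Dana: 12:00–12:15, 14:00–14:30.
Ulrich ∩ Dana ∩ Anders: 12:00–12:15, 14:00–14:30.
Windows ≥ 75 min: (none).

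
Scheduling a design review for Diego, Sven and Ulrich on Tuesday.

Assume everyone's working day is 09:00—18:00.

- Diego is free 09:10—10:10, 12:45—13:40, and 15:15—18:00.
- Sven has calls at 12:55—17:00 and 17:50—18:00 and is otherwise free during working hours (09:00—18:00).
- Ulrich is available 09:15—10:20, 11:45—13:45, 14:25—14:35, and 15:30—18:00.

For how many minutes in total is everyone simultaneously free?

115 minutes

Sven free within 09:00–18:00: 09:00–12:55, 17:00–17:50.
Diego ∩ Sven: 09:10–10:10, 12:45–12:55, 17:00–17:50.
Diego ∩ Sven ∩ Ulrich: 09:15–10:10, 12:45–12:55, 17:00–17:50.
Total common minutes: 55 + 10 + 50 = 115.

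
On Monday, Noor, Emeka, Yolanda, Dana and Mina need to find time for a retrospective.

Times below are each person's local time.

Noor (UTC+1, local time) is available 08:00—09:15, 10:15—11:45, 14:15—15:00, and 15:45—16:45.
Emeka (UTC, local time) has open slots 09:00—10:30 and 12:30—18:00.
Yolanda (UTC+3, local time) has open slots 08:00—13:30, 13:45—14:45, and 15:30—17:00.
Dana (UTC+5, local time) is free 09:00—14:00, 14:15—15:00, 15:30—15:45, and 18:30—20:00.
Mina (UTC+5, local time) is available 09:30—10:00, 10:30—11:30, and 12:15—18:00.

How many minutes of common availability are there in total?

45 minutes

Noor → UTC: 07:00–08:15, 09:15–10:45, 13:15–14:00, 14:45–15:45.
Emeka → UTC: 09:00–10:30, 12:30–18:00.
Yolanda → UTC: 05:00–10:30, 10:45–11:45, 12:30–14:00.
Dana → UTC: 04:00–09:00, 09:15–10:00, 10:30–10:45, 13:30–15:00.
Mina → UTC: 04:30–05:00, 05:30–06:30, 07:15–13:00.
Noor ∩ Emeka: 09:15–10:30, 13:15–14:00, 14:45–15:45.
Noor ∩ Emeka ∩ Yolanda: 09:15–10:30, 13:15–14:00.
Noor ∩ Emeka ∩ Yolanda ∩ Dana: 09:15–10:00, 13:30–14:00.
Noor ∩ Emeka ∩ Yolanda ∩ Dana ∩ Mina: 09:15–10:00.
Total common minutes: 45.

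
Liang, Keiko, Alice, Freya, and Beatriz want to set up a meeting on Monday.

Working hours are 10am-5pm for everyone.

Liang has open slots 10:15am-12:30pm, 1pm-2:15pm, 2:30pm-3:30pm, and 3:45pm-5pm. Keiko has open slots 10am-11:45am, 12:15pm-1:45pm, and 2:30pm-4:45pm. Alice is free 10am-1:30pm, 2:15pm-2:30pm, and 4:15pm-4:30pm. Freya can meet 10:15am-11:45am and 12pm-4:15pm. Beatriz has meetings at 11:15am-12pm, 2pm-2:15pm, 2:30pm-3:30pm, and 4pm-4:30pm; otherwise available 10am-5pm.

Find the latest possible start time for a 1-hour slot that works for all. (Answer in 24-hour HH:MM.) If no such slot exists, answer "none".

Beatriz free within 10:00–17:00: 10:00–11:15, 12:00–14:00, 14:15–14:30, 15:30–16:00, 16:30–17:00.
Liang ∩ Keiko: 10:15–11:45, 12:15–12:30, 13:00–13:45, 14:30–15:30, 15:45–16:45.
Liang ∩ Keiko ∩ Alice: 10:15–11:45, 12:15–12:30, 13:00–13:30, 16:15–16:30.
Liang ∩ Keiko ∩ Alice ∩ Freya: 10:15–11:45, 12:15–12:30, 13:00–13:30.
Liang ∩ Keiko ∩ Alice ∩ Freya ∩ Beatriz: 10:15–11:15, 12:15–12:30, 13:00–13:30.
Windows ≥ 60 min: 10:15–11:15.
Latest start in the last window 10:15–11:15 is 11:15 − 60 min = 10:15.

10:15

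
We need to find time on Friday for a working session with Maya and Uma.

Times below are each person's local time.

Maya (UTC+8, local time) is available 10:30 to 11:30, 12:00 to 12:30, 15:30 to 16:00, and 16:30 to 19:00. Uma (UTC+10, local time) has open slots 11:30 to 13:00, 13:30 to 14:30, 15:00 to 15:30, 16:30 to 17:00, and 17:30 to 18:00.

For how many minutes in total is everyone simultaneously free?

Maya → UTC: 02:30–03:30, 04:00–04:30, 07:30–08:00, 08:30–11:00.
Uma → UTC: 01:30–03:00, 03:30–04:30, 05:00–05:30, 06:30–07:00, 07:30–08:00.
Maya ∩ Uma: 02:30–03:00, 04:00–04:30, 07:30–08:00.
Total common minutes: 30 + 30 + 30 = 90.

90 minutes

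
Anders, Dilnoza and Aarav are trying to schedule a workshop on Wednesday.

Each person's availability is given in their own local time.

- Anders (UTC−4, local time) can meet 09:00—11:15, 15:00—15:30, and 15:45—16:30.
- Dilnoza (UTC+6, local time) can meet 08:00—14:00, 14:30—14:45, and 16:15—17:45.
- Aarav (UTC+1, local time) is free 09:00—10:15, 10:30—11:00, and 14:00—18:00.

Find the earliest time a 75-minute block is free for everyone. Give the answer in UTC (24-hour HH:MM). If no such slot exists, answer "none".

none

Anders → UTC: 13:00–15:15, 19:00–19:30, 19:45–20:30.
Dilnoza → UTC: 02:00–08:00, 08:30–08:45, 10:15–11:45.
Aarav → UTC: 08:00–09:15, 09:30–10:00, 13:00–17:00.
Anders ∩ Dilnoza: (none).
Anders ∩ Dilnoza ∩ Aarav: (none).
Windows ≥ 75 min: (none).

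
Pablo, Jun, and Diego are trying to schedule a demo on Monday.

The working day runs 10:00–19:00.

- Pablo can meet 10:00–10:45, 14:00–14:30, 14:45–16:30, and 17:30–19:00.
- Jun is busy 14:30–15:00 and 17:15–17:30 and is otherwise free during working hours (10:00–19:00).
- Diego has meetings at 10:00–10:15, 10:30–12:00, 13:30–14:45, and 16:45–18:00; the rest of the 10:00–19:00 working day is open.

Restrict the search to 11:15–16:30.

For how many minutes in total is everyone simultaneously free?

90 minutes

Jun free within 10:00–19:00: 10:00–14:30, 15:00–17:15, 17:30–19:00.
Diego free within 10:00–19:00: 10:15–10:30, 12:00–13:30, 14:45–16:45, 18:00–19:00.
Pablo ∩ Jun: 10:00–10:45, 14:00–14:30, 15:00–16:30, 17:30–19:00.
Pablo ∩ Jun ∩ Diego: 10:15–10:30, 15:00–16:30, 18:00–19:00.
Restricted to 11:15–16:30: 15:00–16:30.
Total common minutes: 90.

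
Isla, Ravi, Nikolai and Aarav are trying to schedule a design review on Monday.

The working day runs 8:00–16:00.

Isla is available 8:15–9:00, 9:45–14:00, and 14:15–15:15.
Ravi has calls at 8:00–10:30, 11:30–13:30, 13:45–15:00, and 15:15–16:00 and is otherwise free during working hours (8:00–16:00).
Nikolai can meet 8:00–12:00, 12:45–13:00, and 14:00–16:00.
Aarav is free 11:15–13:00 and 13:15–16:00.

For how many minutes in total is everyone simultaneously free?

Ravi free within 08:00–16:00: 10:30–11:30, 13:30–13:45, 15:00–15:15.
Isla ∩ Ravi: 10:30–11:30, 13:30–13:45, 15:00–15:15.
Isla ∩ Ravi ∩ Nikolai: 10:30–11:30, 15:00–15:15.
Isla ∩ Ravi ∩ Nikolai ∩ Aarav: 11:15–11:30, 15:00–15:15.
Total common minutes: 15 + 15 = 30.

30 minutes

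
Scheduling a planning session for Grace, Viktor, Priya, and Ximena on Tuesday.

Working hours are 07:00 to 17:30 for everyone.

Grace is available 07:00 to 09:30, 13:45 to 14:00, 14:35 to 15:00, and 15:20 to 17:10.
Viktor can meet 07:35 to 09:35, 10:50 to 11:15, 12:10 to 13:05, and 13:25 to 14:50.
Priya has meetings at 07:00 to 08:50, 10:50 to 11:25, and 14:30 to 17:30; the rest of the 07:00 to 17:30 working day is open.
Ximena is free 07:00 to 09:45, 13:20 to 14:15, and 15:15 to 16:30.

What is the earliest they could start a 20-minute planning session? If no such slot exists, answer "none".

Priya free within 07:00–17:30: 08:50–10:50, 11:25–14:30.
Grace ∩ Viktor: 07:35–09:30, 13:45–14:00, 14:35–14:50.
Grace ∩ Viktor ∩ Priya: 08:50–09:30, 13:45–14:00.
Grace ∩ Viktor ∩ Priya ∩ Ximena: 08:50–09:30, 13:45–14:00.
Windows ≥ 20 min: 08:50–09:30.
Earliest such window starts at 08:50.

08:50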